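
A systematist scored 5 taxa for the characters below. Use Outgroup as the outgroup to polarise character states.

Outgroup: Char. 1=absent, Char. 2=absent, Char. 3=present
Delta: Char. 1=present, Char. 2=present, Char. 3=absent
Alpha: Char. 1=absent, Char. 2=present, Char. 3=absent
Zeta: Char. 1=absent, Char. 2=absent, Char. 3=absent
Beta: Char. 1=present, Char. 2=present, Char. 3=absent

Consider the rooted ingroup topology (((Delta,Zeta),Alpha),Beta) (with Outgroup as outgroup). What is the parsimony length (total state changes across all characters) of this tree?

5

Map each character onto (((Delta,Zeta),Alpha),Beta) (rooted by Outgroup) and count the minimum state changes it requires (Fitch parsimony):
Char. 1: 2; Char. 2: 2; Char. 3: 1.
Total tree length = 5.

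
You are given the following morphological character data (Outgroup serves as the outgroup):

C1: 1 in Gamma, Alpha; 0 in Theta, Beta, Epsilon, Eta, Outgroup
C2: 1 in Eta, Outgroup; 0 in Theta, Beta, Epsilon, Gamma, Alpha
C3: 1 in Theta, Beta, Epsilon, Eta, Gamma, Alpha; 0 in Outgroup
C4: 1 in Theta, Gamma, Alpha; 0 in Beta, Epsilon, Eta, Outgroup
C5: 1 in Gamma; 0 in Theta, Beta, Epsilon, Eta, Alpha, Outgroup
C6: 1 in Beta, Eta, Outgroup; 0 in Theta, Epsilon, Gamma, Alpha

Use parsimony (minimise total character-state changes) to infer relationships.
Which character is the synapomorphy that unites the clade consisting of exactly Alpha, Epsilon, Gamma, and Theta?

C6

Character polarity is set by the outgroup: the derived state is whichever differs from the outgroup's state, so for C2, C6 the derived state is '0', and for the remaining characters it is '1'.
C1 (derived state '1') is shared by Alpha and Gamma — a synapomorphy uniting that clade.
Only Alpha, Beta, Epsilon, Gamma, and Theta show the derived state '0' for C2, supporting them as a clade.
All ingroup taxa share the derived state '1' for C3; it defines the ingroup but does not resolve relationships within it.
C4 (derived state '1') is shared by Alpha, Gamma, and Theta — a synapomorphy uniting that clade.
C5 (derived state '1') is unique to Gamma (autapomorphy; uninformative for grouping).
C6: derived state '0' in Alpha, Epsilon, Gamma, and Theta only — synapomorphy for {Alpha, Epsilon, Gamma, Theta}.
Most parsimonious ingroup topology: (Eta,((((Gamma,Alpha),Theta),Epsilon),Beta)).
The clade {Alpha, Epsilon, Gamma, Theta} is supported by C6: its derived state '0' occurs in exactly those taxa and in no other taxon (including the outgroup).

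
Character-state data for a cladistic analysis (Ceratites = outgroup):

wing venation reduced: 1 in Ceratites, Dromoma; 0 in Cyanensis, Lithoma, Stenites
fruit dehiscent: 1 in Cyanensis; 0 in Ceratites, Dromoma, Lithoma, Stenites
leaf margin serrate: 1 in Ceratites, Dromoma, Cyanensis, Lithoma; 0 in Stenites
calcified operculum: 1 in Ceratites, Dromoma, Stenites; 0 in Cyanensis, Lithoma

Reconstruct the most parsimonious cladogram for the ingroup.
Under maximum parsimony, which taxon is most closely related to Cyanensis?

Lithoma

Character polarity is set by the outgroup: the derived state is whichever differs from the outgroup's state, so for wing venation reduced, leaf margin serrate, calcified operculum the derived state is '0', and for the remaining characters it is '1'.
Only Cyanensis, Lithoma, and Stenites show the derived state '0' for wing venation reduced, supporting them as a clade.
fruit dehiscent: derived state '1' in Cyanensis only — an autapomorphy, so it tells us nothing about relationships among taxa.
leaf margin serrate (derived state '0') is unique to Stenites (autapomorphy; uninformative for grouping).
Only Cyanensis and Lithoma show the derived state '0' for calcified operculum, supporting them as a clade.
Most parsimonious ingroup topology: (Dromoma,((Cyanensis,Lithoma),Stenites)).
Cyanensis and Lithoma form a cherry on this tree, so they are sister taxa.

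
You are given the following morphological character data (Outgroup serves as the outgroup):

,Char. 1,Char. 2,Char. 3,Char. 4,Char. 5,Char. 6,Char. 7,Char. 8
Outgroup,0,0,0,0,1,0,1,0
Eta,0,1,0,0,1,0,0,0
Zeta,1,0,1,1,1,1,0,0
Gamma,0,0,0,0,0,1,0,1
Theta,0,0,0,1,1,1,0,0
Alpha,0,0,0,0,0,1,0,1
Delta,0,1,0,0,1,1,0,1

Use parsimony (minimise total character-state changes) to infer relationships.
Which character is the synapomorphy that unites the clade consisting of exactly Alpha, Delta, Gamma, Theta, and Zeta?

Character polarity is set by the outgroup: the derived state is whichever differs from the outgroup's state, so for Char. 5, Char. 7 the derived state is '0', and for the remaining characters it is '1'.
Char. 1: derived state '1' in Zeta only — an autapomorphy, so it tells us nothing about relationships among taxa.
Char. 2 (state '1') occurs in Delta and Eta but conflicts with the nesting implied by the other characters — most parsimoniously interpreted as homoplasy.
Char. 3: derived state '1' in Zeta only — an autapomorphy, so it tells us nothing about relationships among taxa.
Char. 4: derived state '1' in Theta and Zeta only — synapomorphy for {Theta, Zeta}.
Char. 5 (derived state '0') is shared by Alpha and Gamma — a synapomorphy uniting that clade.
Char. 6 (derived state '1') is shared by Alpha, Delta, Gamma, Theta, and Zeta — a synapomorphy uniting that clade.
All ingroup taxa share the derived state '0' for Char. 7; it defines the ingroup but does not resolve relationships within it.
Char. 8: derived state '1' in Alpha, Delta, and Gamma only — synapomorphy for {Alpha, Delta, Gamma}.
Most parsimonious ingroup topology: (Eta,((Zeta,Theta),((Gamma,Alpha),Delta))).
The clade {Alpha, Delta, Gamma, Theta, Zeta} is supported by Char. 6: its derived state '1' occurs in exactly those taxa and in no other taxon (including the outgroup).

Char. 6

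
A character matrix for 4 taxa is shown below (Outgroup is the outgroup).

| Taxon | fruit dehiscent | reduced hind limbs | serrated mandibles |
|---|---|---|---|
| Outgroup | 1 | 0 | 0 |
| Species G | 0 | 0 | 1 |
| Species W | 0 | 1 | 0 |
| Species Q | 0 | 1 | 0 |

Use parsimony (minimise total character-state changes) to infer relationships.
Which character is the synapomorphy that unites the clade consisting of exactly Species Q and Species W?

Character polarity is set by the outgroup: the derived state is whichever differs from the outgroup's state, so for fruit dehiscent the derived state is '0', and for the remaining characters it is '1'.
All ingroup taxa share the derived state '0' for fruit dehiscent; it defines the ingroup but does not resolve relationships within it.
reduced hind limbs (derived state '1') is shared by Species Q and Species W — a synapomorphy uniting that clade.
serrated mandibles (derived state '1') is unique to Species G (autapomorphy; uninformative for grouping).
Most parsimonious ingroup topology: (Species G,(Species W,Species Q)).
The clade {Species Q, Species W} is supported by reduced hind limbs: its derived state '1' occurs in exactly those taxa and in no other taxon (including the outgroup).

reduced hind limbs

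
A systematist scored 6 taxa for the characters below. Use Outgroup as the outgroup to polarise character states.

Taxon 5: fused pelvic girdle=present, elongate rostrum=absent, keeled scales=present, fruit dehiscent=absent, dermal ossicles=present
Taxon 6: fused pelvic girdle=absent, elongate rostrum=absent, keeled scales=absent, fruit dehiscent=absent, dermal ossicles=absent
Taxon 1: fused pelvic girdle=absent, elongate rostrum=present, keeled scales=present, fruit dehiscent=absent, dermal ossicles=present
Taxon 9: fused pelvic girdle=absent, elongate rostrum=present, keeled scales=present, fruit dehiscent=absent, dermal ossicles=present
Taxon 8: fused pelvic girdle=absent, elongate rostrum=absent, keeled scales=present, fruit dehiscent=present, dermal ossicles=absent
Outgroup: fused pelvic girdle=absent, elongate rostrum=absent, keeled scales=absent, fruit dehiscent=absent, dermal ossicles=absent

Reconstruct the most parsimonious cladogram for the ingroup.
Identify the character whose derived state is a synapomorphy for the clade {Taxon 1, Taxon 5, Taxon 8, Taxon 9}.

The outgroup has state 'absent' for every character, so 'present' is the derived state throughout.
fused pelvic girdle (derived state 'present') is unique to Taxon 5 (autapomorphy; uninformative for grouping).
Only Taxon 1 and Taxon 9 show the derived state 'present' for elongate rostrum, supporting them as a clade.
keeled scales: derived state 'present' in Taxon 1, Taxon 5, Taxon 8, and Taxon 9 only — synapomorphy for {Taxon 1, Taxon 5, Taxon 8, Taxon 9}.
fruit dehiscent (derived state 'present') is unique to Taxon 8 (autapomorphy; uninformative for grouping).
dermal ossicles: derived state 'present' in Taxon 1, Taxon 5, and Taxon 9 only — synapomorphy for {Taxon 1, Taxon 5, Taxon 9}.
Most parsimonious ingroup topology: ((((Taxon 1,Taxon 9),Taxon 5),Taxon 8),Taxon 6).
The clade {Taxon 1, Taxon 5, Taxon 8, Taxon 9} is supported by keeled scales: its derived state 'present' occurs in exactly those taxa and in no other taxon (including the outgroup).

keeled scales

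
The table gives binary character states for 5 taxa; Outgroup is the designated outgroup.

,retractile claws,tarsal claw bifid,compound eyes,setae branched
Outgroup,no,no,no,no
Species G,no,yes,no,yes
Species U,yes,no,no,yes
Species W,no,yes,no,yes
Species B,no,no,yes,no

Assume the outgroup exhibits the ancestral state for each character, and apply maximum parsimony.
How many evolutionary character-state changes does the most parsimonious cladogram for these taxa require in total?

4

The outgroup has state 'no' for every character, so 'yes' is the derived state throughout.
retractile claws: derived state 'yes' in Species U only — an autapomorphy, so it tells us nothing about relationships among taxa.
Only Species G and Species W show the derived state 'yes' for tarsal claw bifid, supporting them as a clade.
compound eyes: derived state 'yes' in Species B only — an autapomorphy, so it tells us nothing about relationships among taxa.
Only Species G, Species U, and Species W show the derived state 'yes' for setae branched, supporting them as a clade.
Most parsimonious ingroup topology: (((Species G,Species W),Species U),Species B).
Changes per character on this tree: retractile claws: 1; tarsal claw bifid: 1; compound eyes: 1; setae branched: 1.
Total = 4.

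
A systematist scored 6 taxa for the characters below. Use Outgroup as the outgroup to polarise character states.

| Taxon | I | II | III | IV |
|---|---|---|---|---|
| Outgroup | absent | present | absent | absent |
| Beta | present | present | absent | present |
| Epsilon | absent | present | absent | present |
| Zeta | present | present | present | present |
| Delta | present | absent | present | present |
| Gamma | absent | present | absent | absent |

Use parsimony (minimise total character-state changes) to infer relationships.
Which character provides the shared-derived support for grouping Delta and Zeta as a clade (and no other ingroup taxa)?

III

Character polarity is set by the outgroup: the derived state is whichever differs from the outgroup's state, so for II the derived state is 'absent', and for the remaining characters it is 'present'.
I (derived state 'present') is shared by Beta, Delta, and Zeta — a synapomorphy uniting that clade.
II (derived state 'absent') is unique to Delta (autapomorphy; uninformative for grouping).
III (derived state 'present') is shared by Delta and Zeta — a synapomorphy uniting that clade.
IV: derived state 'present' in Beta, Delta, Epsilon, and Zeta only — synapomorphy for {Beta, Delta, Epsilon, Zeta}.
Most parsimonious ingroup topology: (((Beta,(Zeta,Delta)),Epsilon),Gamma).
The clade {Delta, Zeta} is supported by III: its derived state 'present' occurs in exactly those taxa and in no other taxon (including the outgroup).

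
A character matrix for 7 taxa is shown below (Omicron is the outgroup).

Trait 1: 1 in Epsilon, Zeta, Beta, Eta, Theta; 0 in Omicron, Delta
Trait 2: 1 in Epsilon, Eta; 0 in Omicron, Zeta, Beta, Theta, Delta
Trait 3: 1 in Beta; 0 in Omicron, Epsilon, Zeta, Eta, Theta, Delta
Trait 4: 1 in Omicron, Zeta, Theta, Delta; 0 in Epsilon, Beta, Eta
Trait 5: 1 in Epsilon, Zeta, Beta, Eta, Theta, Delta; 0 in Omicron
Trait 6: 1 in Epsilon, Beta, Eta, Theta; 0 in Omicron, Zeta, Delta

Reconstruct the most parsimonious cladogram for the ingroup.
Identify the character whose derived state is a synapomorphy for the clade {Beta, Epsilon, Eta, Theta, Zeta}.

Character polarity is set by the outgroup: the derived state is whichever differs from the outgroup's state, so for Trait 4 the derived state is '0', and for the remaining characters it is '1'.
Trait 1 (derived state '1') is shared by Beta, Epsilon, Eta, Theta, and Zeta — a synapomorphy uniting that clade.
Trait 2 (derived state '1') is shared by Epsilon and Eta — a synapomorphy uniting that clade.
Trait 3: derived state '1' in Beta only — an autapomorphy, so it tells us nothing about relationships among taxa.
Trait 4: derived state '0' in Beta, Epsilon, and Eta only — synapomorphy for {Beta, Epsilon, Eta}.
All ingroup taxa share the derived state '1' for Trait 5; it defines the ingroup but does not resolve relationships within it.
Only Beta, Epsilon, Eta, and Theta show the derived state '1' for Trait 6, supporting them as a clade.
Most parsimonious ingroup topology: (((((Epsilon,Eta),Beta),Theta),Zeta),Delta).
The clade {Beta, Epsilon, Eta, Theta, Zeta} is supported by Trait 1: its derived state '1' occurs in exactly those taxa and in no other taxon (including the outgroup).

Trait 1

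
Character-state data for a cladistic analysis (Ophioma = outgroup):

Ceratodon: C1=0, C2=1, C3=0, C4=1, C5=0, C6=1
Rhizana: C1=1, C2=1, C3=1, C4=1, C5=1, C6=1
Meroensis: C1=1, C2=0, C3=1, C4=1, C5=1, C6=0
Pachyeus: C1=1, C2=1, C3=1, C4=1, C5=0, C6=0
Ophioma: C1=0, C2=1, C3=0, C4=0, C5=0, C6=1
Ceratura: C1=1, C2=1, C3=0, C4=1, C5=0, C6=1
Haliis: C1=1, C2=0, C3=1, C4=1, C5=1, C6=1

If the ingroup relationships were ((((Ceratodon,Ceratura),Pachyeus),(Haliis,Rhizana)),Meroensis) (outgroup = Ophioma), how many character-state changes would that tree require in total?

11

Map each character onto ((((Ceratodon,Ceratura),Pachyeus),(Haliis,Rhizana)),Meroensis) (rooted by Ophioma) and count the minimum state changes it requires (Fitch parsimony):
C1: 2; C2: 2; C3: 2; C4: 1; C5: 2; C6: 2.
Total tree length = 11.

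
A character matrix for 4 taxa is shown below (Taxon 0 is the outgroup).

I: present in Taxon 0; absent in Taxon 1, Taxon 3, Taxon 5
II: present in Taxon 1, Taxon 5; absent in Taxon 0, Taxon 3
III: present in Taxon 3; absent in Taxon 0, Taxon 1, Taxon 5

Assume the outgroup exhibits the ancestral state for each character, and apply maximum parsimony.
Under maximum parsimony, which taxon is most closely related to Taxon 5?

Character polarity is set by the outgroup: the derived state is whichever differs from the outgroup's state, so for I the derived state is 'absent', and for the remaining characters it is 'present'.
All ingroup taxa share the derived state 'absent' for I; it defines the ingroup but does not resolve relationships within it.
Only Taxon 1 and Taxon 5 show the derived state 'present' for II, supporting them as a clade.
III (derived state 'present') is unique to Taxon 3 (autapomorphy; uninformative for grouping).
Most parsimonious ingroup topology: ((Taxon 1,Taxon 5),Taxon 3).
Taxon 5 and Taxon 1 form a cherry on this tree, so they are sister taxa.

Taxon 1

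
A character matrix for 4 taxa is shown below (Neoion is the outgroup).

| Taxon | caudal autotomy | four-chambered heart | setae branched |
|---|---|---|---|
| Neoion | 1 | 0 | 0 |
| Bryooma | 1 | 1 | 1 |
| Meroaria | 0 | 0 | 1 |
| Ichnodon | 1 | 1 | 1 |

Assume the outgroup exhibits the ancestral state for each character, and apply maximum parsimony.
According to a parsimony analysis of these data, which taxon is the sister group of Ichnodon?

Bryooma

Character polarity is set by the outgroup: the derived state is whichever differs from the outgroup's state, so for caudal autotomy the derived state is '0', and for the remaining characters it is '1'.
caudal autotomy: derived state '0' in Meroaria only — an autapomorphy, so it tells us nothing about relationships among taxa.
Only Bryooma and Ichnodon show the derived state '1' for four-chambered heart, supporting them as a clade.
setae branched (derived state '1') is shared by all ingroup taxa — unites the whole ingroup.
Most parsimonious ingroup topology: ((Bryooma,Ichnodon),Meroaria).
Ichnodon and Bryooma form a cherry on this tree, so they are sister taxa.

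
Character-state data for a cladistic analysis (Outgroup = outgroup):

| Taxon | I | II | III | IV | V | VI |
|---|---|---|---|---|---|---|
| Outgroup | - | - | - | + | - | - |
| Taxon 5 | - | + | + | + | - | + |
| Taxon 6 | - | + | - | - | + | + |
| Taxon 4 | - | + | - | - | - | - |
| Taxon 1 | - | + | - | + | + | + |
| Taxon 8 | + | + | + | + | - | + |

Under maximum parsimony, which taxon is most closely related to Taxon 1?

Character polarity is set by the outgroup: the derived state is whichever differs from the outgroup's state, so for IV the derived state is '-', and for the remaining characters it is '+'.
I (derived state '+') is unique to Taxon 8 (autapomorphy; uninformative for grouping).
II (derived state '+') is shared by all ingroup taxa — unites the whole ingroup.
III: derived state '+' in Taxon 5 and Taxon 8 only — synapomorphy for {Taxon 5, Taxon 8}.
IV (state '-') occurs in Taxon 4 and Taxon 6 but conflicts with the nesting implied by the other characters — most parsimoniously interpreted as homoplasy.
Only Taxon 1 and Taxon 6 show the derived state '+' for V, supporting them as a clade.
VI: derived state '+' in Taxon 1, Taxon 5, Taxon 6, and Taxon 8 only — synapomorphy for {Taxon 1, Taxon 5, Taxon 6, Taxon 8}.
Most parsimonious ingroup topology: (((Taxon 5,Taxon 8),(Taxon 6,Taxon 1)),Taxon 4).
Taxon 1 and Taxon 6 form a cherry on this tree, so they are sister taxa.

Taxon 6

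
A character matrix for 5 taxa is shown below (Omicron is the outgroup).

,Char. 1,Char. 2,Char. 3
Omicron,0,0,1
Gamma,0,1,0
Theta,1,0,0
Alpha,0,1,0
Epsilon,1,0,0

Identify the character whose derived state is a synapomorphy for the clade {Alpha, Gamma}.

Char. 2

Character polarity is set by the outgroup: the derived state is whichever differs from the outgroup's state, so for Char. 3 the derived state is '0', and for the remaining characters it is '1'.
Char. 1 (derived state '1') is shared by Epsilon and Theta — a synapomorphy uniting that clade.
Char. 2 (derived state '1') is shared by Alpha and Gamma — a synapomorphy uniting that clade.
All ingroup taxa share the derived state '0' for Char. 3; it defines the ingroup but does not resolve relationships within it.
Most parsimonious ingroup topology: ((Gamma,Alpha),(Theta,Epsilon)).
The clade {Alpha, Gamma} is supported by Char. 2: its derived state '1' occurs in exactly those taxa and in no other taxon (including the outgroup).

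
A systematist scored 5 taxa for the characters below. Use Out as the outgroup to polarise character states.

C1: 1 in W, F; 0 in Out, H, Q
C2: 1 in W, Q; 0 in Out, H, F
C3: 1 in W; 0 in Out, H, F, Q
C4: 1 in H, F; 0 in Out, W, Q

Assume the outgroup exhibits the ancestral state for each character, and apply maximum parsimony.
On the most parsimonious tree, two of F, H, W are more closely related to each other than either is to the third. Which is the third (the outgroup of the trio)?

The outgroup has state '0' for every character, so '1' is the derived state throughout.
C1 groups F and W, which is incompatible with the clades supported by the remaining characters; treating it as convergent (homoplasy) costs fewer steps than any alternative tree.
C2 (derived state '1') is shared by Q and W — a synapomorphy uniting that clade.
C3 (derived state '1') is unique to W (autapomorphy; uninformative for grouping).
Only F and H show the derived state '1' for C4, supporting them as a clade.
Most parsimonious ingroup topology: ((H,F),(W,Q)).
F and H share a more recent common ancestor with each other than either does with W, so W is the least closely related of the three.

W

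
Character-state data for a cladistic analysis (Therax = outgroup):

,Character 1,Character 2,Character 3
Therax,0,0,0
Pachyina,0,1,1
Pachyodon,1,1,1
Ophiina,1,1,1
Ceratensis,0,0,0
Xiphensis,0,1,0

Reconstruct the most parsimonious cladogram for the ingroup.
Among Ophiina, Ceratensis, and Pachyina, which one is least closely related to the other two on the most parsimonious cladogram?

The outgroup has state '0' for every character, so '1' is the derived state throughout.
Character 1: derived state '1' in Ophiina and Pachyodon only — synapomorphy for {Ophiina, Pachyodon}.
Character 2: derived state '1' in Ophiina, Pachyina, Pachyodon, and Xiphensis only — synapomorphy for {Ophiina, Pachyina, Pachyodon, Xiphensis}.
Only Ophiina, Pachyina, and Pachyodon show the derived state '1' for Character 3, supporting them as a clade.
Most parsimonious ingroup topology: ((((Ophiina,Pachyodon),Pachyina),Xiphensis),Ceratensis).
Ophiina and Pachyina share a more recent common ancestor with each other than either does with Ceratensis, so Ceratensis is the least closely related of the three.

Ceratensis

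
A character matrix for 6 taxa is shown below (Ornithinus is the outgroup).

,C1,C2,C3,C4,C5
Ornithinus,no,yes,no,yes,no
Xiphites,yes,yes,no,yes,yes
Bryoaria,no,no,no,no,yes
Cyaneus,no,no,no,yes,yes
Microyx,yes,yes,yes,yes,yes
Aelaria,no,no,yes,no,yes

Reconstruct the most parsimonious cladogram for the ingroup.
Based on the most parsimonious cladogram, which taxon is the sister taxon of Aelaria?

Character polarity is set by the outgroup: the derived state is whichever differs from the outgroup's state, so for C2, C4 the derived state is 'no', and for the remaining characters it is 'yes'.
C1: derived state 'yes' in Microyx and Xiphites only — synapomorphy for {Microyx, Xiphites}.
C2: derived state 'no' in Aelaria, Bryoaria, and Cyaneus only — synapomorphy for {Aelaria, Bryoaria, Cyaneus}.
C3 (state 'yes') occurs in Aelaria and Microyx but conflicts with the nesting implied by the other characters — most parsimoniously interpreted as homoplasy.
Only Aelaria and Bryoaria show the derived state 'no' for C4, supporting them as a clade.
C5 (derived state 'yes') is shared by all ingroup taxa — unites the whole ingroup.
Most parsimonious ingroup topology: ((Xiphites,Microyx),((Bryoaria,Aelaria),Cyaneus)).
Aelaria and Bryoaria form a cherry on this tree, so they are sister taxa.

Bryoaria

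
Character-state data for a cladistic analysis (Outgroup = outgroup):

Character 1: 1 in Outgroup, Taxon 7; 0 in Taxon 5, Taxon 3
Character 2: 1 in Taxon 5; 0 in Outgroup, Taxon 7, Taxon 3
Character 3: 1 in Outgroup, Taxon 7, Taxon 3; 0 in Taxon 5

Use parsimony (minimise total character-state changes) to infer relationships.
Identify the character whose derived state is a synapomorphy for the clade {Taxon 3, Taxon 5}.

Character 1

Character polarity is set by the outgroup: the derived state is whichever differs from the outgroup's state, so for Character 1, Character 3 the derived state is '0', and for the remaining characters it is '1'.
Only Taxon 3 and Taxon 5 show the derived state '0' for Character 1, supporting them as a clade.
Character 2: derived state '1' in Taxon 5 only — an autapomorphy, so it tells us nothing about relationships among taxa.
Character 3: derived state '0' in Taxon 5 only — an autapomorphy, so it tells us nothing about relationships among taxa.
Most parsimonious ingroup topology: (Taxon 7,(Taxon 5,Taxon 3)).
The clade {Taxon 3, Taxon 5} is supported by Character 1: its derived state '0' occurs in exactly those taxa and in no other taxon (including the outgroup).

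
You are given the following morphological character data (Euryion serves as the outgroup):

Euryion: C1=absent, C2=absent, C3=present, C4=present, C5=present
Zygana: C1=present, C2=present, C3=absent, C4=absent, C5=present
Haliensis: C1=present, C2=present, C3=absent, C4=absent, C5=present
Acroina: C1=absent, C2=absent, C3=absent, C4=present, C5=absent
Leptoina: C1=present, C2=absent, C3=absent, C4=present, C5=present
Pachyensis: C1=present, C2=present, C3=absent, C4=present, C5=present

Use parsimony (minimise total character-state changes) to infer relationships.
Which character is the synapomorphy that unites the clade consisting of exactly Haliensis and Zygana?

C4

Character polarity is set by the outgroup: the derived state is whichever differs from the outgroup's state, so for C3, C4, C5 the derived state is 'absent', and for the remaining characters it is 'present'.
Only Haliensis, Leptoina, Pachyensis, and Zygana show the derived state 'present' for C1, supporting them as a clade.
C2 (derived state 'present') is shared by Haliensis, Pachyensis, and Zygana — a synapomorphy uniting that clade.
C3 (derived state 'absent') is shared by all ingroup taxa — unites the whole ingroup.
C4 (derived state 'absent') is shared by Haliensis and Zygana — a synapomorphy uniting that clade.
C5: derived state 'absent' in Acroina only — an autapomorphy, so it tells us nothing about relationships among taxa.
Most parsimonious ingroup topology: ((((Zygana,Haliensis),Pachyensis),Leptoina),Acroina).
The clade {Haliensis, Zygana} is supported by C4: its derived state 'absent' occurs in exactly those taxa and in no other taxon (including the outgroup).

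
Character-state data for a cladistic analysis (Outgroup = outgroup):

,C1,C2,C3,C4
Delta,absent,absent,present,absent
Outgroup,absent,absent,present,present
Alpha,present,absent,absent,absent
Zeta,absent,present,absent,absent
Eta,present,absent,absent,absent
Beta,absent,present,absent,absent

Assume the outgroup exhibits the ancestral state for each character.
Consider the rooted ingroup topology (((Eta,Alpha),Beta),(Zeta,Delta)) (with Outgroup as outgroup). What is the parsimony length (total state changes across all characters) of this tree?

Map each character onto (((Eta,Alpha),Beta),(Zeta,Delta)) (rooted by Outgroup) and count the minimum state changes it requires (Fitch parsimony):
C1: 1; C2: 2; C3: 2; C4: 1.
Total tree length = 6.

6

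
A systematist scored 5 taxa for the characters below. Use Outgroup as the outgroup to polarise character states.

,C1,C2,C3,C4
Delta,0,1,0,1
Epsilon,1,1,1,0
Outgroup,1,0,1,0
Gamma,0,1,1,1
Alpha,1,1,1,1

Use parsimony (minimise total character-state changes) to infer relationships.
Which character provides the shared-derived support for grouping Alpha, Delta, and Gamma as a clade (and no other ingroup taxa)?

Character polarity is set by the outgroup: the derived state is whichever differs from the outgroup's state, so for C1, C3 the derived state is '0', and for the remaining characters it is '1'.
C1 (derived state '0') is shared by Delta and Gamma — a synapomorphy uniting that clade.
C2 (derived state '1') is shared by all ingroup taxa — unites the whole ingroup.
C3: derived state '0' in Delta only — an autapomorphy, so it tells us nothing about relationships among taxa.
C4 (derived state '1') is shared by Alpha, Delta, and Gamma — a synapomorphy uniting that clade.
Most parsimonious ingroup topology: (Epsilon,((Delta,Gamma),Alpha)).
The clade {Alpha, Delta, Gamma} is supported by C4: its derived state '1' occurs in exactly those taxa and in no other taxon (including the outgroup).

C4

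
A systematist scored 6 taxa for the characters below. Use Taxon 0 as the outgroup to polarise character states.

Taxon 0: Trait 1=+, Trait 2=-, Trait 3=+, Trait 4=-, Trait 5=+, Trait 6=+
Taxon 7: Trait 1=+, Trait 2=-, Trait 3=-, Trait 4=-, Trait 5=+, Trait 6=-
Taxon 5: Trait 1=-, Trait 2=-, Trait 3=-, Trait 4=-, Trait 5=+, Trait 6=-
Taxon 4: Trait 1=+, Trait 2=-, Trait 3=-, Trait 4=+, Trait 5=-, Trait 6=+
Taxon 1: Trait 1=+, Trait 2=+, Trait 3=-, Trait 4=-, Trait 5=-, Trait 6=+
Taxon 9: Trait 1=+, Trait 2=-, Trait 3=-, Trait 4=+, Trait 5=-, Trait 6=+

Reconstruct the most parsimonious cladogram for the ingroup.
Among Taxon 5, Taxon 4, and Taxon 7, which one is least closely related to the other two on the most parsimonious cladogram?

Taxon 4

Character polarity is set by the outgroup: the derived state is whichever differs from the outgroup's state, so for Trait 1, Trait 3, Trait 5, Trait 6 the derived state is '-', and for the remaining characters it is '+'.
Trait 1: derived state '-' in Taxon 5 only — an autapomorphy, so it tells us nothing about relationships among taxa.
Trait 2 (derived state '+') is unique to Taxon 1 (autapomorphy; uninformative for grouping).
All ingroup taxa share the derived state '-' for Trait 3; it defines the ingroup but does not resolve relationships within it.
Trait 4 (derived state '+') is shared by Taxon 4 and Taxon 9 — a synapomorphy uniting that clade.
Only Taxon 1, Taxon 4, and Taxon 9 show the derived state '-' for Trait 5, supporting them as a clade.
Only Taxon 5 and Taxon 7 show the derived state '-' for Trait 6, supporting them as a clade.
Most parsimonious ingroup topology: ((Taxon 7,Taxon 5),((Taxon 4,Taxon 9),Taxon 1)).
Taxon 5 and Taxon 7 share a more recent common ancestor with each other than either does with Taxon 4, so Taxon 4 is the least closely related of the three.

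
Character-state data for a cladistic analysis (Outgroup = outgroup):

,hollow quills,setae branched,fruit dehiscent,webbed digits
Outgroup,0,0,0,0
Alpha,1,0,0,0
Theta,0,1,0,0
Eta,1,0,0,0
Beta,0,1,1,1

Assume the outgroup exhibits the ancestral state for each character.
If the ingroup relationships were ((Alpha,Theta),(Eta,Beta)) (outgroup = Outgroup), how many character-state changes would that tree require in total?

6

Map each character onto ((Alpha,Theta),(Eta,Beta)) (rooted by Outgroup) and count the minimum state changes it requires (Fitch parsimony):
hollow quills: 2; setae branched: 2; fruit dehiscent: 1; webbed digits: 1.
Total tree length = 6.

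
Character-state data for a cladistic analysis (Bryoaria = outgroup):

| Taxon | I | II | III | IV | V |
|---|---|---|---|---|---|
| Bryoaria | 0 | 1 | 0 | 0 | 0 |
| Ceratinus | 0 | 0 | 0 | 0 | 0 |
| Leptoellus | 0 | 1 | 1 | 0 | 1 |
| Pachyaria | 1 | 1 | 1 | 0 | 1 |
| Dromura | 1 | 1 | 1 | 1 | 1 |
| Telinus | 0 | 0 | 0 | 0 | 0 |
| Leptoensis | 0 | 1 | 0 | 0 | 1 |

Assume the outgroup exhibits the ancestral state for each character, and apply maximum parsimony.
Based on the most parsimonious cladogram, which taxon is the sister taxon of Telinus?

Character polarity is set by the outgroup: the derived state is whichever differs from the outgroup's state, so for II the derived state is '0', and for the remaining characters it is '1'.
I: derived state '1' in Dromura and Pachyaria only — synapomorphy for {Dromura, Pachyaria}.
II: derived state '0' in Ceratinus and Telinus only — synapomorphy for {Ceratinus, Telinus}.
III: derived state '1' in Dromura, Leptoellus, and Pachyaria only — synapomorphy for {Dromura, Leptoellus, Pachyaria}.
IV (derived state '1') is unique to Dromura (autapomorphy; uninformative for grouping).
V: derived state '1' in Dromura, Leptoellus, Leptoensis, and Pachyaria only — synapomorphy for {Dromura, Leptoellus, Leptoensis, Pachyaria}.
Most parsimonious ingroup topology: ((Ceratinus,Telinus),((Leptoellus,(Pachyaria,Dromura)),Leptoensis)).
Telinus and Ceratinus form a cherry on this tree, so they are sister taxa.

Ceratinus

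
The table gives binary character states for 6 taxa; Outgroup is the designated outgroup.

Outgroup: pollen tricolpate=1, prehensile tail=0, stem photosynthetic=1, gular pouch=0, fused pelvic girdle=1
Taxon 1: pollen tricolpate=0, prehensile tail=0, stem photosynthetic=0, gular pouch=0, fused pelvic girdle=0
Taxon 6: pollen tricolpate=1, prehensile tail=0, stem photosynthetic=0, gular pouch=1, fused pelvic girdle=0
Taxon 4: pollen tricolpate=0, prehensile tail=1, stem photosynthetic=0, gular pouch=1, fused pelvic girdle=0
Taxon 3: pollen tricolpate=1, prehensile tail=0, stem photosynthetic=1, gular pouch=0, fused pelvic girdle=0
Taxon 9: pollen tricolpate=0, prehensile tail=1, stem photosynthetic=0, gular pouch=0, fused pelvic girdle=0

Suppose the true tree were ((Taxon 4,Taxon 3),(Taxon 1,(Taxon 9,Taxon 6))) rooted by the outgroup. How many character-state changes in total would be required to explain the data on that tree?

Map each character onto ((Taxon 4,Taxon 3),(Taxon 1,(Taxon 9,Taxon 6))) (rooted by Outgroup) and count the minimum state changes it requires (Fitch parsimony):
pollen tricolpate: 3; prehensile tail: 2; stem photosynthetic: 2; gular pouch: 2; fused pelvic girdle: 1.
Total tree length = 10.

10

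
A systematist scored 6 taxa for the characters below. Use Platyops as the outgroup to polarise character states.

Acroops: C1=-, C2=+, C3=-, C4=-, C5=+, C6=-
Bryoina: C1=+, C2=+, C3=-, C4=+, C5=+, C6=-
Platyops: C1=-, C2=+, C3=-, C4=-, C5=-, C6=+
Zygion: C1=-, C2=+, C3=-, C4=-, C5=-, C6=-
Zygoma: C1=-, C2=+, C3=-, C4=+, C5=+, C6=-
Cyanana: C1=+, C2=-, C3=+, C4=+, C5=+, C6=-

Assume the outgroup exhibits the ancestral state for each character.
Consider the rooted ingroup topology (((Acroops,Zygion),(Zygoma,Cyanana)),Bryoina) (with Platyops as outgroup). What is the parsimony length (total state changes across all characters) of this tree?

9

Map each character onto (((Acroops,Zygion),(Zygoma,Cyanana)),Bryoina) (rooted by Platyops) and count the minimum state changes it requires (Fitch parsimony):
C1: 2; C2: 1; C3: 1; C4: 2; C5: 2; C6: 1.
Total tree length = 9.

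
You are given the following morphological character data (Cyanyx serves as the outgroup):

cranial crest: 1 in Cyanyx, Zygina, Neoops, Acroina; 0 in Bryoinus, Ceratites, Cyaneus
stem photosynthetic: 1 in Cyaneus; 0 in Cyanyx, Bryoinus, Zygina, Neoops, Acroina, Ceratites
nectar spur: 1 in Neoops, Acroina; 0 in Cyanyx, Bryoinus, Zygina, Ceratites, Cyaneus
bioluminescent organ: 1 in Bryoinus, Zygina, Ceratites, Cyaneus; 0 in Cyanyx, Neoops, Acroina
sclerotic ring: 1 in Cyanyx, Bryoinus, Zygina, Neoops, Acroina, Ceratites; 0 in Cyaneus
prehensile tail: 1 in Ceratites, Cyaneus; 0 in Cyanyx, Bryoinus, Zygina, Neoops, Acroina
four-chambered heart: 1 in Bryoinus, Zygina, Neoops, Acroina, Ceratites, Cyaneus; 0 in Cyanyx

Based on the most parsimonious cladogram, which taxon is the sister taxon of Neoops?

Character polarity is set by the outgroup: the derived state is whichever differs from the outgroup's state, so for cranial crest, sclerotic ring the derived state is '0', and for the remaining characters it is '1'.
cranial crest (derived state '0') is shared by Bryoinus, Ceratites, and Cyaneus — a synapomorphy uniting that clade.
stem photosynthetic (derived state '1') is unique to Cyaneus (autapomorphy; uninformative for grouping).
Only Acroina and Neoops show the derived state '1' for nectar spur, supporting them as a clade.
bioluminescent organ: derived state '1' in Bryoinus, Ceratites, Cyaneus, and Zygina only — synapomorphy for {Bryoinus, Ceratites, Cyaneus, Zygina}.
sclerotic ring: derived state '0' in Cyaneus only — an autapomorphy, so it tells us nothing about relationships among taxa.
Only Ceratites and Cyaneus show the derived state '1' for prehensile tail, supporting them as a clade.
All ingroup taxa share the derived state '1' for four-chambered heart; it defines the ingroup but does not resolve relationships within it.
Most parsimonious ingroup topology: (((Bryoinus,(Ceratites,Cyaneus)),Zygina),(Neoops,Acroina)).
Neoops and Acroina form a cherry on this tree, so they are sister taxa.

Acroina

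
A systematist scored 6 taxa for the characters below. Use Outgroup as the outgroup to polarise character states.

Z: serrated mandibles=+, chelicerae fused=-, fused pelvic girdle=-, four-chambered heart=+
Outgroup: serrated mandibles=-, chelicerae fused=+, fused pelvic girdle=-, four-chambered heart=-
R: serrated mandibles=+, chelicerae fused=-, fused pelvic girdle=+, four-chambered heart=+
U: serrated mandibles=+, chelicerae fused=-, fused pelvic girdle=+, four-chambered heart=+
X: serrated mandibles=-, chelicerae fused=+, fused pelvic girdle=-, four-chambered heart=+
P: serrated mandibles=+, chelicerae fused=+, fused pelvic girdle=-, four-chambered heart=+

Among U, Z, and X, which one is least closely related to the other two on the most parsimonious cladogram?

Character polarity is set by the outgroup: the derived state is whichever differs from the outgroup's state, so for chelicerae fused the derived state is '-', and for the remaining characters it is '+'.
Only P, R, U, and Z show the derived state '+' for serrated mandibles, supporting them as a clade.
chelicerae fused (derived state '-') is shared by R, U, and Z — a synapomorphy uniting that clade.
fused pelvic girdle: derived state '+' in R and U only — synapomorphy for {R, U}.
four-chambered heart (derived state '+') is shared by all ingroup taxa — unites the whole ingroup.
Most parsimonious ingroup topology: ((P,((U,R),Z)),X).
U and Z share a more recent common ancestor with each other than either does with X, so X is the least closely related of the three.

X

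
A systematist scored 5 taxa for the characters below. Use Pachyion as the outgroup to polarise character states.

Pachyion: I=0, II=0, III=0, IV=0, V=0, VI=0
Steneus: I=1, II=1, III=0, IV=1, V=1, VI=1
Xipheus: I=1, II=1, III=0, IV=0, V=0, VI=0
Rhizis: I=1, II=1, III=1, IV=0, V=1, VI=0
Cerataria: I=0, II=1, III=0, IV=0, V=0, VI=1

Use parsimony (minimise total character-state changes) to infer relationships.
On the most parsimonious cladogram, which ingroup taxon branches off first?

The outgroup has state '0' for every character, so '1' is the derived state throughout.
I (derived state '1') is shared by Rhizis, Steneus, and Xipheus — a synapomorphy uniting that clade.
II (derived state '1') is shared by all ingroup taxa — unites the whole ingroup.
III (derived state '1') is unique to Rhizis (autapomorphy; uninformative for grouping).
IV: derived state '1' in Steneus only — an autapomorphy, so it tells us nothing about relationships among taxa.
V (derived state '1') is shared by Rhizis and Steneus — a synapomorphy uniting that clade.
VI (state '1') occurs in Cerataria and Steneus but conflicts with the nesting implied by the other characters — most parsimoniously interpreted as homoplasy.
Most parsimonious ingroup topology: (Cerataria,((Steneus,Rhizis),Xipheus)).
Cerataria is sister to the clade containing all other ingroup taxa, so it is the earliest-diverging (most basal) ingroup lineage.

Cerataria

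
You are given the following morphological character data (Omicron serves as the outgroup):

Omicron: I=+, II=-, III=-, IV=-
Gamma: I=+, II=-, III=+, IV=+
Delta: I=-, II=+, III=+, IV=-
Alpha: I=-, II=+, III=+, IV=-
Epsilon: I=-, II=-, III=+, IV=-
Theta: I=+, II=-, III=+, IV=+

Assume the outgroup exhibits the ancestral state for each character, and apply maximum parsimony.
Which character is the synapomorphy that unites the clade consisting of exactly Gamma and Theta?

Character polarity is set by the outgroup: the derived state is whichever differs from the outgroup's state, so for I the derived state is '-', and for the remaining characters it is '+'.
I: derived state '-' in Alpha, Delta, and Epsilon only — synapomorphy for {Alpha, Delta, Epsilon}.
II: derived state '+' in Alpha and Delta only — synapomorphy for {Alpha, Delta}.
III (derived state '+') is shared by all ingroup taxa — unites the whole ingroup.
Only Gamma and Theta show the derived state '+' for IV, supporting them as a clade.
Most parsimonious ingroup topology: ((Gamma,Theta),((Delta,Alpha),Epsilon)).
The clade {Gamma, Theta} is supported by IV: its derived state '+' occurs in exactly those taxa and in no other taxon (including the outgroup).

IV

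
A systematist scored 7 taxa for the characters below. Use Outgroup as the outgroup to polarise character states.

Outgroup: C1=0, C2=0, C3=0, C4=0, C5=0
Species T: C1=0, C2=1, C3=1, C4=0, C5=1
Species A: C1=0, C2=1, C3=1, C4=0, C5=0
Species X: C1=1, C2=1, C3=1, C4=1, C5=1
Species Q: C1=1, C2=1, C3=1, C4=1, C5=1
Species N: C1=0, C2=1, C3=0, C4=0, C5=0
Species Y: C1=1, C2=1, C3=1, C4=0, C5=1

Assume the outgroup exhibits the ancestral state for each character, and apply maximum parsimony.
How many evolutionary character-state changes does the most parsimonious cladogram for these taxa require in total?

5

The outgroup has state '0' for every character, so '1' is the derived state throughout.
C1 (derived state '1') is shared by Species Q, Species X, and Species Y — a synapomorphy uniting that clade.
C2 (derived state '1') is shared by all ingroup taxa — unites the whole ingroup.
C3: derived state '1' in Species A, Species Q, Species T, Species X, and Species Y only — synapomorphy for {Species A, Species Q, Species T, Species X, Species Y}.
Only Species Q and Species X show the derived state '1' for C4, supporting them as a clade.
Only Species Q, Species T, Species X, and Species Y show the derived state '1' for C5, supporting them as a clade.
Most parsimonious ingroup topology: (((Species T,((Species X,Species Q),Species Y)),Species A),Species N).
Changes per character on this tree: C1: 1; C2: 1; C3: 1; C4: 1; C5: 1.
Total = 5.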